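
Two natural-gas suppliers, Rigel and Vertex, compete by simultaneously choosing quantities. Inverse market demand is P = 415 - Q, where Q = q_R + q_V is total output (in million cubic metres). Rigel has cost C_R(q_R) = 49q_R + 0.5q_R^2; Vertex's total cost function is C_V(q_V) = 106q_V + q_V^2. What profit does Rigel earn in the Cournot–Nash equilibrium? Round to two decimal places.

Rigel's profit: π_R = (415 - Q)q_R - (49q_R + (1/2)q_R²). Setting ∂π_R/∂q_R = 0: 366 - 3q_R - (q_V) = 0.
Vertex's profit: π_V = (415 - Q)q_V - (106q_V + q_V²). Setting ∂π_V/∂q_V = 0: 309 - 4q_V - (q_R) = 0.
Rearranging gives the reaction functions q_R = (366 - q_V)/3 and q_V = (309 - q_R)/4.
Substituting one into the other gives q_R = 105 and q_V = 51.
Price P = 415 - 156 = 259.
Rigel's profit: 259·105 - 49·105 - (1/2)·105² = 16537.5000.

16537.50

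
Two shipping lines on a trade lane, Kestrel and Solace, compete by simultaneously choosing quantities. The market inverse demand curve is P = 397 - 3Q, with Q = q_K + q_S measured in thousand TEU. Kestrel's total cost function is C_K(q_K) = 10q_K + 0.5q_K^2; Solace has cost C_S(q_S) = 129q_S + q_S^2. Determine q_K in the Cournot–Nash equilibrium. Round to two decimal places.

Kestrel's profit: π_K = (397 - 3Q)q_K - (10q_K + (1/2)q_K²). Setting ∂π_K/∂q_K = 0: 387 - 7q_K - 3(q_S) = 0.
Solace's first-order condition: 268 - 8q_S - 3(q_K) = 0.
Best responses: q_K = (387 - 3q_S)/7, q_S = (268 - 3q_K)/8.
Solving the pair: q_K = 48.7660, q_S = 715/47.

48.77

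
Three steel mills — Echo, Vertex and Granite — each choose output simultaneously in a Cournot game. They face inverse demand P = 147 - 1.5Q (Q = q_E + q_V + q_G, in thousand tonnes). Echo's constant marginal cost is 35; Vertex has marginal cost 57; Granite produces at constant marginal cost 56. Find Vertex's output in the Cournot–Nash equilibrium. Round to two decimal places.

Echo's profit: π_E = (147 - 1.5Q)q_E - (35q_E). Setting ∂π_E/∂q_E = 0: 112 - 3q_E - (3/2)(q_V + q_G) = 0.
Vertex's profit: π_V = (147 - 1.5Q)q_V - (57q_V). Setting ∂π_V/∂q_V = 0: 90 - 3q_V - (3/2)(q_E + q_G) = 0.
Granite's first-order condition: 91 - 3q_G - (3/2)(q_E + q_V) = 0.
Adding the 3 first-order conditions: 293 − 6Q = 0, so Q = 293/6.
Back-substituting: q_E = (112 − 293/4)/(3/2) = 155/6, q_V = (90 − 293/4)/(3/2) = 67/6, q_G = (91 − 293/4)/(3/2) = 71/6.

11.17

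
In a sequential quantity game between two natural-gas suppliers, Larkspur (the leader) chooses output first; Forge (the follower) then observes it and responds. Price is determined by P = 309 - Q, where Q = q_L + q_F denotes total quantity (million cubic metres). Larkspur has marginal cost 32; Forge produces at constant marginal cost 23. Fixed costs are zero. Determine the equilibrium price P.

99

Solve by backward induction. Given q_L, the follower Forge maximises π_F = (309 - q_L - q_F)q_F - 23q_F.
Follower FOC: 286 - q_L - 2q_F = 0, so q_F(q_L) = (286 - q_L)/2.
Larkspur substitutes q_F(q_L) into its own profit: π_L = q_L(309 - q_L - (286 - q_L)/2) - 32q_L = (166 - (1/2)q_L)q_L - 32q_L.
The leader's first-order condition 134 - q_L = 0 yields q_L = 134.
Then q_F = (286 - 134)/2 = 76.
Total output Q = 210, so price P = 309 - 210 = 99.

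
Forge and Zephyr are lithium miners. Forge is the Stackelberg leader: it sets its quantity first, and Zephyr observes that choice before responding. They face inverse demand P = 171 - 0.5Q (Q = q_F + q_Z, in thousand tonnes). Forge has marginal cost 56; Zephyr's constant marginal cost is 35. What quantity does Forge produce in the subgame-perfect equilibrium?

94

The follower Zephyr best-responds to any q_F: π_Z = (171 - 0.5Q)q_Z - 35q_Z.
Setting the follower's marginal profit to zero, 136 - (1/2)q_F - q_Z = 0, i.e. q_Z = (136 - (1/2)q_F).
Forge substitutes q_Z(q_F) into its own profit: π_F = q_F(171 - (1/2)q_F - (136 - (1/2)q_F)/2) - 56q_F = (103 - (1/4)q_F)q_F - 56q_F.
Leader FOC: 47 - (1/2)q_F = 0, so q_F = 94.
Then q_Z = (136 - (1/2)·94) = 89.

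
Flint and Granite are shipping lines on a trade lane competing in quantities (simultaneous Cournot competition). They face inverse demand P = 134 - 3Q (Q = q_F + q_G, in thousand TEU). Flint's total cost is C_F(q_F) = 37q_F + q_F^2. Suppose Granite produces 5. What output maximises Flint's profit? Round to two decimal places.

10.25

With the rival's output fixed at 5, Flint's profit is π_F = (134 - 3·5 - 3q_F)q_F - (37q_F + q_F²) = (119 - 3q_F)q_F - (37q_F + q_F²).
∂π_F/∂q_F = 82 - 8q_F = 0, so q_F = 41/4.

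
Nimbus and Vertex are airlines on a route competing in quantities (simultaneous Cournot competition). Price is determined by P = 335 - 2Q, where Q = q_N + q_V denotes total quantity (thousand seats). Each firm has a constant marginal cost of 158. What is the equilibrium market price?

217

Each firm earns π_i = (335 - 2Q)q_i - 158q_i.
Setting ∂π_i/∂q_i = 0 with rivals' quantities fixed: 177 - 4q_i - 2q_j = 0.
By symmetry each firm produces the same amount; substituting q_j = q_i yields q_i = 177/6 = 59/2.
Total output Q = 59, so price P = 335 - 2·59 = 217.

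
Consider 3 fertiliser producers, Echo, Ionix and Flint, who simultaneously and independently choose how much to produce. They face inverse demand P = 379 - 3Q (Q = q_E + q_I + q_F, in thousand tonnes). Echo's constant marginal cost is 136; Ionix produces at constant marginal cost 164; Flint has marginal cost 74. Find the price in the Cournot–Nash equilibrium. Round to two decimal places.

Echo's profit: π_E = (379 - 3Q)q_E - (136q_E). Setting ∂π_E/∂q_E = 0: 243 - 6q_E - 3(q_I + q_F) = 0.
Ionix's first-order condition: 215 - 6q_I - 3(q_E + q_F) = 0.
Flint's first-order condition: 305 - 6q_F - 3(q_E + q_I) = 0.
Adding the 3 first-order conditions: 763 − 12Q = 0, so Q = 763/12.
Back-substituting: q_E = (243 − 763/4)/3 = 209/12, q_I = (215 − 763/4)/3 = 97/12, q_F = (305 − 763/4)/3 = 457/12.
Total output Q = 763/12, so price P = 379 - 3·(763/12) = 753/4.

188.25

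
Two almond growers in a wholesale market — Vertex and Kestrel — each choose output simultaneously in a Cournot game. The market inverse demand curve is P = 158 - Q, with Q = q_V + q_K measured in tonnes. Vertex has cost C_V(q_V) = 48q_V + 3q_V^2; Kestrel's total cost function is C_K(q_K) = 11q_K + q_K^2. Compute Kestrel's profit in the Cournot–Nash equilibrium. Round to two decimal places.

2364.94

Vertex's profit: π_V = (158 - Q)q_V - (48q_V + 3q_V²). Setting ∂π_V/∂q_V = 0: 110 - 8q_V - (q_K) = 0.
Kestrel's profit: π_K = (158 - Q)q_K - (11q_K + q_K²). Setting ∂π_K/∂q_K = 0: 147 - 4q_K - (q_V) = 0.
Best responses: q_V = (110 - q_K)/8, q_K = (147 - q_V)/4.
Solving the pair: q_V = 293/31, q_K = 1066/31.
Price P = 158 - 1359/31 = 114.1613.
Kestrel's profit: 114.1613·(1066/31) - 11·(1066/31) - (1066/31)² = 2364.9448.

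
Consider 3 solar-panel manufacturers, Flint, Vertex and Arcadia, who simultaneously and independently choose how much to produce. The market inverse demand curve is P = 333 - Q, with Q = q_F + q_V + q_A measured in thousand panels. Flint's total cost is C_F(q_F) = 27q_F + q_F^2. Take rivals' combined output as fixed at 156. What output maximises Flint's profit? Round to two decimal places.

With rivals' combined output fixed at 156, Flint's profit is π_F = (333 - 156 - q_F)q_F - (27q_F + q_F²) = (177 - q_F)q_F - (27q_F + q_F²).
∂π_F/∂q_F = 150 - 4q_F = 0, so q_F = 75/2.

37.50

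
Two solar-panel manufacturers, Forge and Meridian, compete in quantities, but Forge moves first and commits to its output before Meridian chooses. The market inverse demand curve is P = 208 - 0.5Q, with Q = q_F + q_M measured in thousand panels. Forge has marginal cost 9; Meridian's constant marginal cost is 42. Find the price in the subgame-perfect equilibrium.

The follower Meridian best-responds to any q_F: π_M = (208 - 0.5Q)q_M - 42q_M.
Setting the follower's marginal profit to zero, 166 - (1/2)q_F - q_M = 0, i.e. q_M = (166 - (1/2)q_F).
Forge substitutes q_M(q_F) into its own profit: π_F = q_F(208 - (1/2)q_F - (166 - (1/2)q_F)/2) - 9q_F = (125 - (1/4)q_F)q_F - 9q_F.
Leader FOC: 116 - (1/2)q_F = 0, so q_F = 232.
Then q_M = (166 - (1/2)·232) = 50.
Total output Q = 282, so price P = 208 - (1/2)·282 = 67.

67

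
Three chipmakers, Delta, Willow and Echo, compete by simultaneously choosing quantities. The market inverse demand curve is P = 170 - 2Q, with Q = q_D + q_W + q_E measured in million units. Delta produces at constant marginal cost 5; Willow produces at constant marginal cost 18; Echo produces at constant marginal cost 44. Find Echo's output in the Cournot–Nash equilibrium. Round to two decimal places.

Delta's profit: π_D = (170 - 2Q)q_D - (5q_D). Setting ∂π_D/∂q_D = 0: 165 - 4q_D - 2(q_W + q_E) = 0.
Willow's profit: π_W = (170 - 2Q)q_W - (18q_W). Setting ∂π_W/∂q_W = 0: 152 - 4q_W - 2(q_D + q_E) = 0.
Echo's first-order condition: 126 - 4q_E - 2(q_D + q_W) = 0.
Summing all 3 equations gives 443 − 8Q = 0, hence Q = 443/8.
Back-substituting: q_D = (165 − 443/4)/2 = 217/8, q_W = (152 − 443/4)/2 = 165/8, q_E = (126 − 443/4)/2 = 61/8.

7.63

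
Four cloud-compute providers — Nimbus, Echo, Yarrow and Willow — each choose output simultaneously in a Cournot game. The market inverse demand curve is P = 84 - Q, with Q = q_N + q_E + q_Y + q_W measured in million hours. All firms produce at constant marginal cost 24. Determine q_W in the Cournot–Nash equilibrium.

12

Each firm earns π_i = (84 - Q)q_i - 24q_i.
First-order condition (treating rivals' output as given): 60 - 2q_i - Σ_{j≠i} q_j = 0.
With identical firms every q_j equals q_i, so Σ_{j≠i} q_j = 3q_i and 60 = 5q_i, giving q_i = 12.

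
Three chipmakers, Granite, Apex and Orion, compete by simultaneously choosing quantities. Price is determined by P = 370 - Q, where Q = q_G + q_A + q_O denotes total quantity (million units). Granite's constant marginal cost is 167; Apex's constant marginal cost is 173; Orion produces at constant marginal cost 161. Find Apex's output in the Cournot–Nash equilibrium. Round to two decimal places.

Granite's profit: π_G = (370 - Q)q_G - (167q_G). Setting ∂π_G/∂q_G = 0: 203 - 2q_G - (q_A + q_O) = 0.
Apex's profit: π_A = (370 - Q)q_A - (173q_A). Setting ∂π_A/∂q_A = 0: 197 - 2q_A - (q_G + q_O) = 0.
Orion's first-order condition: 209 - 2q_O - (q_G + q_A) = 0.
Summing all 3 equations gives 609 − 4Q = 0, hence Q = 609/4.
Back-substituting: q_G = (203 − 609/4) = 203/4, q_A = (197 − 609/4) = 179/4, q_O = (209 − 609/4) = 227/4.

44.75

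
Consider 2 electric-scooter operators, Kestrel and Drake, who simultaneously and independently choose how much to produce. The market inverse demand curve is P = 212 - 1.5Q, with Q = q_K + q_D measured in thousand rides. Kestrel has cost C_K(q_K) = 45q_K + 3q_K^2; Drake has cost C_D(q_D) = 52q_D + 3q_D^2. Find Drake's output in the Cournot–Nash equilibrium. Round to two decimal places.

15.10

Kestrel's profit: π_K = (212 - 1.5Q)q_K - (45q_K + 3q_K²). Setting ∂π_K/∂q_K = 0: 167 - 9q_K - (3/2)(q_D) = 0.
Drake's profit: π_D = (212 - 1.5Q)q_D - (52q_D + 3q_D²). Setting ∂π_D/∂q_D = 0: 160 - 9q_D - (3/2)(q_K) = 0.
Best responses: q_K = (167 - (3/2)q_D)/9, q_D = (160 - (3/2)q_K)/9.
Solving the pair: q_K = 1684/105, q_D = 1586/105.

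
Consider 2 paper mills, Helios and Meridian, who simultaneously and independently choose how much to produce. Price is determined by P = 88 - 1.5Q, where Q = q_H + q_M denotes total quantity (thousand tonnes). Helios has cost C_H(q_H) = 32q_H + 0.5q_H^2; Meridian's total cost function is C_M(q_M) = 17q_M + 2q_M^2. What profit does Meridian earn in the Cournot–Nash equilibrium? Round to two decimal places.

211.14

Helios's profit: π_H = (88 - 1.5Q)q_H - (32q_H + (1/2)q_H²). Setting ∂π_H/∂q_H = 0: 56 - 4q_H - (3/2)(q_M) = 0.
Meridian's first-order condition: 71 - 7q_M - (3/2)(q_H) = 0.
Rearranging gives the reaction functions q_H = (56 - (3/2)q_M)/4 and q_M = (71 - (3/2)q_H)/7.
Substituting one into the other gives q_H = 1142/103 and q_M = 800/103.
Price P = 88 - (3/2)·(1942/103) = 59.7184.
Meridian's profit: 59.7184·(800/103) - 17·(800/103) - 2(800/103)² = 211.1415.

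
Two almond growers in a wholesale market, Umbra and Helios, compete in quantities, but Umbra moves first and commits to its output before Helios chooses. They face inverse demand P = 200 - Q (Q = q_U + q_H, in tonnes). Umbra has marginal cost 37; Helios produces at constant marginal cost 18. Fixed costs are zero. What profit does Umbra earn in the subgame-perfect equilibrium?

The follower Helios best-responds to any q_U: π_H = (200 - Q)q_H - 18q_H.
Setting the follower's marginal profit to zero, 182 - q_U - 2q_H = 0, i.e. q_H = (182 - q_U)/2.
Umbra substitutes q_H(q_U) into its own profit: π_U = q_U(200 - q_U - (182 - q_U)/2) - 37q_U = (109 - (1/2)q_U)q_U - 37q_U.
The leader's first-order condition 72 - q_U = 0 yields q_U = 72.
Then q_H = (182 - 72)/2 = 55.
Price P = 200 - 127 = 73.
Umbra's profit: (73 - 37)·72 = 2592.

2592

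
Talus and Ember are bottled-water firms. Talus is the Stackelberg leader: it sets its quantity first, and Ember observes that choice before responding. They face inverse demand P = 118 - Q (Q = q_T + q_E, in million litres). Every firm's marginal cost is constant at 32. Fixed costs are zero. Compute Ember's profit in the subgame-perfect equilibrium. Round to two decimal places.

Solve by backward induction. Given q_T, the follower Ember maximises π_E = (118 - q_T - q_E)q_E - 32q_E.
Setting the follower's marginal profit to zero, 86 - q_T - 2q_E = 0, i.e. q_E = (86 - q_T)/2.
Talus substitutes q_E(q_T) into its own profit: π_T = q_T(118 - q_T - (86 - q_T)/2) - 32q_T = (75 - (1/2)q_T)q_T - 32q_T.
Maximising: ∂π_T/∂q_T = 43 - q_T = 0, giving q_T = 43.
Then q_E = (86 - 43)/2 = 43/2.
Price P = 118 - 129/2 = 107/2.
Ember's profit: (107/2 - 32)·(43/2) = 1849/4.

462.25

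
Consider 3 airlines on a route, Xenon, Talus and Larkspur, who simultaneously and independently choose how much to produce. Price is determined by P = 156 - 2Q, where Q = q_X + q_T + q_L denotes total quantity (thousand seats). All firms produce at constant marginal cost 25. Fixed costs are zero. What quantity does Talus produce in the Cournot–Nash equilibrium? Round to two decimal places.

16.38

Each firm earns π_i = (156 - 2Q)q_i - 25q_i.
First-order condition (treating rivals' output as given): 131 - 4q_i - 2·Σ_{j≠i} q_j = 0.
By symmetry each firm produces the same amount; substituting Σ_{j≠i} q_j = 2q_i yields q_i = 131/8.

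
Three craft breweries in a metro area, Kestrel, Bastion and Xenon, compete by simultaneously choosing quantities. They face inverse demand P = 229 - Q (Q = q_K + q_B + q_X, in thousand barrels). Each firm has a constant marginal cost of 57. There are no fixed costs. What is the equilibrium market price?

100

A representative firm's profit is π_i = q_i(229 - Q) - 57q_i.
Setting ∂π_i/∂q_i = 0 with rivals' quantities fixed: 172 - 2q_i - Σ_{j≠i} q_j = 0.
With identical firms every q_j equals q_i, so Σ_{j≠i} q_j = 2q_i and 172 = 4q_i, giving q_i = 43.
Total output Q = 129, so price P = 229 - 129 = 100.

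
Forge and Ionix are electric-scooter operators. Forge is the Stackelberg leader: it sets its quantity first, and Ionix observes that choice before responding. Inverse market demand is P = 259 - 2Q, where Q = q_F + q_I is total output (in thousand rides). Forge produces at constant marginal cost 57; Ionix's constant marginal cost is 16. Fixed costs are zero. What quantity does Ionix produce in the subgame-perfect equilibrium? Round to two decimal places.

The follower Ionix best-responds to any q_F: π_I = (259 - 2Q)q_I - 16q_I.
∂π_I/∂q_I = 243 - 2q_F - 4q_I = 0 gives the reaction function q_I = (243 - 2q_F)/4.
Forge substitutes q_I(q_F) into its own profit: π_F = q_F(259 - 2q_F - (243 - 2q_F)/2) - 57q_F = (275/2 - q_F)q_F - 57q_F.
Leader FOC: 161/2 - 2q_F = 0, so q_F = 161/4.
Then q_I = (243 - 2·(161/4))/4 = 325/8.

40.63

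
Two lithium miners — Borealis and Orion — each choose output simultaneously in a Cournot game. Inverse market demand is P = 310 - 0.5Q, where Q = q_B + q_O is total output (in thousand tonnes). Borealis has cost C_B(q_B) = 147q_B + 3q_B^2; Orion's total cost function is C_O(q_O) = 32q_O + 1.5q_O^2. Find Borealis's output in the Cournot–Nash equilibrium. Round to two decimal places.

Borealis's profit: π_B = (310 - 0.5Q)q_B - (147q_B + 3q_B²). Setting ∂π_B/∂q_B = 0: 163 - 7q_B - (1/2)(q_O) = 0.
Orion's profit: π_O = (310 - 0.5Q)q_O - (32q_O + (3/2)q_O²). Setting ∂π_O/∂q_O = 0: 278 - 4q_O - (1/2)(q_B) = 0.
Best responses: q_B = (163 - (1/2)q_O)/7, q_O = (278 - (1/2)q_B)/4.
Solving the pair: q_B = 684/37, q_O = 67.1892.

18.49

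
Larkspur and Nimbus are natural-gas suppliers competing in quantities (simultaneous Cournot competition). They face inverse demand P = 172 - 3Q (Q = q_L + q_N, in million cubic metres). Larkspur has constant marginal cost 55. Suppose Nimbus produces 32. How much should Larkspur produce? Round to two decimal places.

With the rival's output fixed at 32, Larkspur's profit is π_L = (172 - 3·32 - 3q_L)q_L - (55q_L) = (76 - 3q_L)q_L - (55q_L).
∂π_L/∂q_L = 21 - 6q_L = 0, so q_L = 7/2.

3.50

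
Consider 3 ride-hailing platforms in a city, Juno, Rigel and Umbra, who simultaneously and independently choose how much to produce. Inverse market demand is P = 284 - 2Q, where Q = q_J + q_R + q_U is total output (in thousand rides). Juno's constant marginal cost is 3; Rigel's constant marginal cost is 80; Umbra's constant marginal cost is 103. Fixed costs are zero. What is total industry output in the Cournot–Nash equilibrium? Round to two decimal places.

83.25

Juno's profit: π_J = (284 - 2Q)q_J - (3q_J). Setting ∂π_J/∂q_J = 0: 281 - 4q_J - 2(q_R + q_U) = 0.
Rigel's profit: π_R = (284 - 2Q)q_R - (80q_R). Setting ∂π_R/∂q_R = 0: 204 - 4q_R - 2(q_J + q_U) = 0.
Umbra's first-order condition: 181 - 4q_U - 2(q_J + q_R) = 0.
Adding the 3 first-order conditions: 666 − 8Q = 0, so Q = 333/4.
Back-substituting: q_J = (281 − 333/2)/2 = 229/4, q_R = (204 − 333/2)/2 = 75/4, q_U = (181 − 333/2)/2 = 29/4.
Total output Q = 229/4 + 75/4 + 29/4 = 333/4.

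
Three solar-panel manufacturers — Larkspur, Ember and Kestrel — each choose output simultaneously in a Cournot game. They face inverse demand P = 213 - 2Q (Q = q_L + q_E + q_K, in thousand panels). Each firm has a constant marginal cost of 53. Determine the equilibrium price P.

93

A representative firm's profit is π_i = q_i(213 - 2Q) - 53q_i.
First-order condition (treating rivals' output as given): 160 - 4q_i - 2·Σ_{j≠i} q_j = 0.
With identical firms every q_j equals q_i, so Σ_{j≠i} q_j = 2q_i and 160 = 8q_i, giving q_i = 20.
Total output Q = 60, so price P = 213 - 2·60 = 93.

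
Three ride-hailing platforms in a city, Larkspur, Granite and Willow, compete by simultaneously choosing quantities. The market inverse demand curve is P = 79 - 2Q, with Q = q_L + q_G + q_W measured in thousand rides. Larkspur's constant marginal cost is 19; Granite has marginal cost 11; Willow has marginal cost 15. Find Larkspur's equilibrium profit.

Larkspur's profit: π_L = (79 - 2Q)q_L - (19q_L). Setting ∂π_L/∂q_L = 0: 60 - 4q_L - 2(q_G + q_W) = 0.
Granite's first-order condition: 68 - 4q_G - 2(q_L + q_W) = 0.
Willow's profit: π_W = (79 - 2Q)q_W - (15q_W). Setting ∂π_W/∂q_W = 0: 64 - 4q_W - 2(q_L + q_G) = 0.
Adding the 3 conditions: 192 − 4Q − 4Q = 0, i.e. Q = 24.
Back-substituting: q_L = (60 − 48)/2 = 6, q_G = (68 − 48)/2 = 10, q_W = (64 − 48)/2 = 8.
Price P = 79 - 2·24 = 31.
Larkspur's profit: (31 - 19)·6 = 72.

72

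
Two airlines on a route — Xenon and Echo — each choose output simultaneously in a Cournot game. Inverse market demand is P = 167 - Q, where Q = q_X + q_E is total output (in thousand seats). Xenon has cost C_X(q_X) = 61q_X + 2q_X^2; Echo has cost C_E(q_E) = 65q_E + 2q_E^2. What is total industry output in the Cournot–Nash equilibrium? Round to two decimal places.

Xenon's profit: π_X = (167 - Q)q_X - (61q_X + 2q_X²). Setting ∂π_X/∂q_X = 0: 106 - 6q_X - (q_E) = 0.
Echo's profit: π_E = (167 - Q)q_E - (65q_E + 2q_E²). Setting ∂π_E/∂q_E = 0: 102 - 6q_E - (q_X) = 0.
Best responses: q_X = (106 - q_E)/6, q_E = (102 - q_X)/6.
Substituting one into the other gives q_X = 534/35 and q_E = 506/35.
Total output Q = 534/35 + 506/35 = 208/7.

29.71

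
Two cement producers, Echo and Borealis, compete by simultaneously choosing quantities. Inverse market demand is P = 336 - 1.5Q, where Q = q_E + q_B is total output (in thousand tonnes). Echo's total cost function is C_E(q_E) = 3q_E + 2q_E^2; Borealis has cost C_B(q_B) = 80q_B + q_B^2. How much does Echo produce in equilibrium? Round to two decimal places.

Echo's profit: π_E = (336 - 1.5Q)q_E - (3q_E + 2q_E²). Setting ∂π_E/∂q_E = 0: 333 - 7q_E - (3/2)(q_B) = 0.
Borealis's profit: π_B = (336 - 1.5Q)q_B - (80q_B + q_B²). Setting ∂π_B/∂q_B = 0: 256 - 5q_B - (3/2)(q_E) = 0.
So q_E = (333 - (3/2)q_B)/7 and q_B = (256 - (3/2)q_E)/5.
Solving the pair: q_E = 39.1145, q_B = 39.4656.

39.11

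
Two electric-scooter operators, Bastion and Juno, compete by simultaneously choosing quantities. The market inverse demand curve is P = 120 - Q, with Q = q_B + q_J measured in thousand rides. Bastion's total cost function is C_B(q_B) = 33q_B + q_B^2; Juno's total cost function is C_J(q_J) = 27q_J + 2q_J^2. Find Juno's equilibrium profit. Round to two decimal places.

460.63

Bastion's profit: π_B = (120 - Q)q_B - (33q_B + q_B²). Setting ∂π_B/∂q_B = 0: 87 - 4q_B - (q_J) = 0.
Juno's first-order condition: 93 - 6q_J - (q_B) = 0.
So q_B = (87 - q_J)/4 and q_J = (93 - q_B)/6.
Solving the pair: q_B = 429/23, q_J = 285/23.
Price P = 120 - 714/23 = 88.9565.
Juno's profit: 88.9565·(285/23) - 27·(285/23) - 2(285/23)² = 460.6333.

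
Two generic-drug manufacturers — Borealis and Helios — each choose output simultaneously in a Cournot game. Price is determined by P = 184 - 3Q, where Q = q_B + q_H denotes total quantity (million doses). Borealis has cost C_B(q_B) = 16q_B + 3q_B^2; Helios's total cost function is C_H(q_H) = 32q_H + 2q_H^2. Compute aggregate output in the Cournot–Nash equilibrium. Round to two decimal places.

Borealis's profit: π_B = (184 - 3Q)q_B - (16q_B + 3q_B²). Setting ∂π_B/∂q_B = 0: 168 - 12q_B - 3(q_H) = 0.
Helios's first-order condition: 152 - 10q_H - 3(q_B) = 0.
So q_B = (168 - 3q_H)/12 and q_H = (152 - 3q_B)/10.
Substituting one into the other gives q_B = 408/37 and q_H = 440/37.
Total output Q = 408/37 + 440/37 = 848/37.

22.92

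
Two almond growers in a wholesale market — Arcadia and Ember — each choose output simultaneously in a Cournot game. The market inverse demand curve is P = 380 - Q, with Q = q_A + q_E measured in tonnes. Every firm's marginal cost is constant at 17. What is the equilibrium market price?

A representative firm's profit is π_i = q_i(380 - Q) - 17q_i.
First-order condition (treating rivals' output as given): 363 - 2q_i - q_j = 0.
By symmetry each firm produces the same amount; substituting q_j = q_i yields q_i = 363/3 = 121.
Total output Q = 242, so price P = 380 - 242 = 138.

138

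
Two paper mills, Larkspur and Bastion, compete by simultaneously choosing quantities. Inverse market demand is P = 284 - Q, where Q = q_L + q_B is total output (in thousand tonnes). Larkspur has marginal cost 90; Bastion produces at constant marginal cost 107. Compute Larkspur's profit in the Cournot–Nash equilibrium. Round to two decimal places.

Larkspur's profit: π_L = (284 - Q)q_L - (90q_L). Setting ∂π_L/∂q_L = 0: 194 - 2q_L - (q_B) = 0.
Bastion's first-order condition: 177 - 2q_B - (q_L) = 0.
Rearranging gives the reaction functions q_L = (194 - q_B)/2 and q_B = (177 - q_L)/2.
Solving the pair: q_L = 211/3, q_B = 160/3.
Price P = 284 - 371/3 = 481/3.
Larkspur's profit: (481/3 - 90)·(211/3) = 4946.7778.

4946.78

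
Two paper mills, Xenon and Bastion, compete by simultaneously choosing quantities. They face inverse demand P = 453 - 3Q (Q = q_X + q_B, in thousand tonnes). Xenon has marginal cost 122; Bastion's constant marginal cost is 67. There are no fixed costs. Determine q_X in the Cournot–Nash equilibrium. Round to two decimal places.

Xenon's profit: π_X = (453 - 3Q)q_X - (122q_X). Setting ∂π_X/∂q_X = 0: 331 - 6q_X - 3(q_B) = 0.
Bastion's first-order condition: 386 - 6q_B - 3(q_X) = 0.
So q_X = (331 - 3q_B)/6 and q_B = (386 - 3q_X)/6.
Substituting one into the other gives q_X = 92/3 and q_B = 49.

30.67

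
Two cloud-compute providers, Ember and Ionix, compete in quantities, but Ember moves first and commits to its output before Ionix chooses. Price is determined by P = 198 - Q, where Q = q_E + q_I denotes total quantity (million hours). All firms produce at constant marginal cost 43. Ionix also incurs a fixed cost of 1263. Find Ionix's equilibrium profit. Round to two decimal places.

Solve by backward induction. Given q_E, the follower Ionix maximises π_I = (198 - q_E - q_I)q_I - 43q_I.
Setting the follower's marginal profit to zero, 155 - q_E - 2q_I = 0, i.e. q_I = (155 - q_E)/2.
Ember substitutes q_I(q_E) into its own profit: π_E = q_E(198 - q_E - (155 - q_E)/2) - 43q_E = (241/2 - (1/2)q_E)q_E - 43q_E.
The leader's first-order condition 155/2 - q_E = 0 yields q_E = 155/2.
Then q_I = (155 - 155/2)/2 = 155/4.
Price P = 198 - 465/4 = 327/4.
Ionix's profit: (327/4 - 43)·(155/4) - 1263 = 238.5625.

238.56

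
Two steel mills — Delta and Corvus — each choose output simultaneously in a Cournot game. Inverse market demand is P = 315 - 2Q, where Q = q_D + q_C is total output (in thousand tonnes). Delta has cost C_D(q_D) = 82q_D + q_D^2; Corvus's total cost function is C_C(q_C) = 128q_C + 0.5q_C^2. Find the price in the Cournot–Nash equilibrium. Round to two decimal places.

Delta's profit: π_D = (315 - 2Q)q_D - (82q_D + q_D²). Setting ∂π_D/∂q_D = 0: 233 - 6q_D - 2(q_C) = 0.
Corvus's profit: π_C = (315 - 2Q)q_C - (128q_C + (1/2)q_C²). Setting ∂π_C/∂q_C = 0: 187 - 5q_C - 2(q_D) = 0.
So q_D = (233 - 2q_C)/6 and q_C = (187 - 2q_D)/5.
Solving the pair: q_D = 791/26, q_C = 328/13.
Total output Q = 1447/26, so price P = 315 - 2·(1447/26) = 203.6923.

203.69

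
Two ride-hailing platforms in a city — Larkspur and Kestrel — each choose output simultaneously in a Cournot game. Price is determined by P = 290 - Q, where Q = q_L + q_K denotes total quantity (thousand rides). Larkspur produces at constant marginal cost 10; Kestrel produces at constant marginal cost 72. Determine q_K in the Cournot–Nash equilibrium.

Larkspur's profit: π_L = (290 - Q)q_L - (10q_L). Setting ∂π_L/∂q_L = 0: 280 - 2q_L - (q_K) = 0.
Kestrel's first-order condition: 218 - 2q_K - (q_L) = 0.
Best responses: q_L = (280 - q_K)/2, q_K = (218 - q_L)/2.
Substituting one into the other gives q_L = 114 and q_K = 52.

52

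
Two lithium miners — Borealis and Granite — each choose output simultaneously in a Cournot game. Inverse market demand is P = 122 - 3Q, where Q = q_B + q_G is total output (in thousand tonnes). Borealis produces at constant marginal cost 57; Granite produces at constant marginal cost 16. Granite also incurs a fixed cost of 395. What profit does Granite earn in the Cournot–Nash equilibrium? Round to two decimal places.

Borealis's profit: π_B = (122 - 3Q)q_B - (57q_B). Setting ∂π_B/∂q_B = 0: 65 - 6q_B - 3(q_G) = 0.
Granite's profit: π_G = (122 - 3Q)q_G - (16q_G). Setting ∂π_G/∂q_G = 0: 106 - 6q_G - 3(q_B) = 0.
Best responses: q_B = (65 - 3q_G)/6, q_G = (106 - 3q_B)/6.
Substituting one into the other gives q_B = 8/3 and q_G = 49/3.
Price P = 122 - 3·19 = 65.
Granite's profit: (65 - 16)·(49/3) - 395 = 1216/3.

405.33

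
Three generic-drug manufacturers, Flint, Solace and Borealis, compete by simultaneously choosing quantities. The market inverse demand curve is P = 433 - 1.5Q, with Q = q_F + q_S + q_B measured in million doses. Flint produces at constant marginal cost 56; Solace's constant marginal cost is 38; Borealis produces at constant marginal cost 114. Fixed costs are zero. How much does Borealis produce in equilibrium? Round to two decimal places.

30.83

Flint's profit: π_F = (433 - 1.5Q)q_F - (56q_F). Setting ∂π_F/∂q_F = 0: 377 - 3q_F - (3/2)(q_S + q_B) = 0.
Solace's profit: π_S = (433 - 1.5Q)q_S - (38q_S). Setting ∂π_S/∂q_S = 0: 395 - 3q_S - (3/2)(q_F + q_B) = 0.
Borealis's first-order condition: 319 - 3q_B - (3/2)(q_F + q_S) = 0.
Summing all 3 equations gives 1091 − 6Q = 0, hence Q = 1091/6.
Back-substituting: q_F = (377 − 1091/4)/(3/2) = 139/2, q_S = (395 − 1091/4)/(3/2) = 163/2, q_B = (319 − 1091/4)/(3/2) = 185/6.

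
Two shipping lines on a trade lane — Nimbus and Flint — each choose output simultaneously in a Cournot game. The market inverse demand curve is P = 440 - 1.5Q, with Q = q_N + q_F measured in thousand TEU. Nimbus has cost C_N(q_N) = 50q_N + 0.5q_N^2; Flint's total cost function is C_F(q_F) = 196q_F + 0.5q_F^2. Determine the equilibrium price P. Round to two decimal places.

Nimbus's profit: π_N = (440 - 1.5Q)q_N - (50q_N + (1/2)q_N²). Setting ∂π_N/∂q_N = 0: 390 - 4q_N - (3/2)(q_F) = 0.
Flint's profit: π_F = (440 - 1.5Q)q_F - (196q_F + (1/2)q_F²). Setting ∂π_F/∂q_F = 0: 244 - 4q_F - (3/2)(q_N) = 0.
So q_N = (390 - (3/2)q_F)/4 and q_F = (244 - (3/2)q_N)/4.
Substituting one into the other gives q_N = 86.8364 and q_F = 1564/55.
Total output Q = 1268/11, so price P = 440 - (3/2)·(1268/11) = 267.0909.

267.09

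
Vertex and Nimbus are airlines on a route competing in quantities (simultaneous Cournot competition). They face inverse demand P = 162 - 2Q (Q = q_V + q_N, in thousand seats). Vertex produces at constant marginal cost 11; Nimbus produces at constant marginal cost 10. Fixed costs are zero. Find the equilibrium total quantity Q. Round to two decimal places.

50.50

Vertex's profit: π_V = (162 - 2Q)q_V - (11q_V). Setting ∂π_V/∂q_V = 0: 151 - 4q_V - 2(q_N) = 0.
Nimbus's profit: π_N = (162 - 2Q)q_N - (10q_N). Setting ∂π_N/∂q_N = 0: 152 - 4q_N - 2(q_V) = 0.
Rearranging gives the reaction functions q_V = (151 - 2q_N)/4 and q_N = (152 - 2q_V)/4.
Solving the pair: q_V = 25, q_N = 51/2.
Total output Q = 25 + 51/2 = 101/2.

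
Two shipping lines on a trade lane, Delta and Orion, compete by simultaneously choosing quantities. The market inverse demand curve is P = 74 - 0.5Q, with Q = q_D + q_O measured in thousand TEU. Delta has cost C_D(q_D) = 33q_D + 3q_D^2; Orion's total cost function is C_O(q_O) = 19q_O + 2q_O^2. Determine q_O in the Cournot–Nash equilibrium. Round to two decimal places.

Delta's profit: π_D = (74 - 0.5Q)q_D - (33q_D + 3q_D²). Setting ∂π_D/∂q_D = 0: 41 - 7q_D - (1/2)(q_O) = 0.
Orion's first-order condition: 55 - 5q_O - (1/2)(q_D) = 0.
So q_D = (41 - (1/2)q_O)/7 and q_O = (55 - (1/2)q_D)/5.
Solving the pair: q_D = 710/139, q_O = 1458/139.

10.49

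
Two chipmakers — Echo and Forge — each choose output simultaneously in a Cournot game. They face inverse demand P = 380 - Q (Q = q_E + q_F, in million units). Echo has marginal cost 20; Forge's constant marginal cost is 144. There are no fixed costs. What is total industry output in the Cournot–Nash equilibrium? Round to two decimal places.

Echo's profit: π_E = (380 - Q)q_E - (20q_E). Setting ∂π_E/∂q_E = 0: 360 - 2q_E - (q_F) = 0.
Forge's profit: π_F = (380 - Q)q_F - (144q_F). Setting ∂π_F/∂q_F = 0: 236 - 2q_F - (q_E) = 0.
Best responses: q_E = (360 - q_F)/2, q_F = (236 - q_E)/2.
Solving the pair: q_E = 484/3, q_F = 112/3.
Total output Q = 484/3 + 112/3 = 596/3.

198.67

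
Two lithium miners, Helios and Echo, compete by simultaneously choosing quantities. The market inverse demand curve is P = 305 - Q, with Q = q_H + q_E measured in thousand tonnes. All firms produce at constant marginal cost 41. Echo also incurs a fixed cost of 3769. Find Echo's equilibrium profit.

A representative firm's profit is π_i = q_i(305 - Q) - 41q_i.
Setting ∂π_i/∂q_i = 0 with rivals' quantities fixed: 264 - 2q_i - q_j = 0.
By symmetry each firm produces the same amount; substituting q_j = q_i yields q_i = 264/3 = 88.
Price P = 305 - 176 = 129.
Echo's profit: (129 - 41)·88 - 3769 = 3975.

3975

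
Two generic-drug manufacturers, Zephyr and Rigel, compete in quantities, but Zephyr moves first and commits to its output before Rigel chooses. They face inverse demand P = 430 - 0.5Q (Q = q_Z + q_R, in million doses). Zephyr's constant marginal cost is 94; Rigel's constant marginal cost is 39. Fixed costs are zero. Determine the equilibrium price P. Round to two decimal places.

164.25

The follower Rigel best-responds to any q_Z: π_R = (430 - 0.5Q)q_R - 39q_R.
Setting the follower's marginal profit to zero, 391 - (1/2)q_Z - q_R = 0, i.e. q_R = (391 - (1/2)q_Z).
The leader anticipates this reaction. Substituting into P = 430 - 0.5Q gives P = 469/2 - (1/4)q_Z, so π_Z = (469/2 - (1/4)q_Z)q_Z - 94q_Z.
Maximising: ∂π_Z/∂q_Z = 281/2 - (1/2)q_Z = 0, giving q_Z = 281.
Then q_R = (391 - (1/2)·281) = 501/2.
Total output Q = 1063/2, so price P = 430 - (1/2)·(1063/2) = 657/4.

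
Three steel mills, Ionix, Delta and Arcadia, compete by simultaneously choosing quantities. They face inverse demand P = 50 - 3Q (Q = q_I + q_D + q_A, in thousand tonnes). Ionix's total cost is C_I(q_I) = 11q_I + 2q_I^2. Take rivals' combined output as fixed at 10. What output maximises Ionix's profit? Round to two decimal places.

0.90

With rivals' combined output fixed at 10, Ionix's profit is π_I = (50 - 3·10 - 3q_I)q_I - (11q_I + 2q_I²) = (20 - 3q_I)q_I - (11q_I + 2q_I²).
∂π_I/∂q_I = 9 - 10q_I = 0, so q_I = 9/10.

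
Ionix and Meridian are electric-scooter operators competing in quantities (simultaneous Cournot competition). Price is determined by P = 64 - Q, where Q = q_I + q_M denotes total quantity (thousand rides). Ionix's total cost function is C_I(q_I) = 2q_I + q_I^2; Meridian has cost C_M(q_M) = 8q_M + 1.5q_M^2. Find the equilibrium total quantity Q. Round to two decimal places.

21.89

Ionix's profit: π_I = (64 - Q)q_I - (2q_I + q_I²). Setting ∂π_I/∂q_I = 0: 62 - 4q_I - (q_M) = 0.
Meridian's profit: π_M = (64 - Q)q_M - (8q_M + (3/2)q_M²). Setting ∂π_M/∂q_M = 0: 56 - 5q_M - (q_I) = 0.
Best responses: q_I = (62 - q_M)/4, q_M = (56 - q_I)/5.
Solving the pair: q_I = 254/19, q_M = 162/19.
Total output Q = 254/19 + 162/19 = 416/19.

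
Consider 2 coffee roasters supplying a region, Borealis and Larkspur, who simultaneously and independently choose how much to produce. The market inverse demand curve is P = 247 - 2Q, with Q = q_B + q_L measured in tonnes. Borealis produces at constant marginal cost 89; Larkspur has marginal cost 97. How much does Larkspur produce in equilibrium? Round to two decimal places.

Borealis's profit: π_B = (247 - 2Q)q_B - (89q_B). Setting ∂π_B/∂q_B = 0: 158 - 4q_B - 2(q_L) = 0.
Larkspur's profit: π_L = (247 - 2Q)q_L - (97q_L). Setting ∂π_L/∂q_L = 0: 150 - 4q_L - 2(q_B) = 0.
So q_B = (158 - 2q_L)/4 and q_L = (150 - 2q_B)/4.
Solving the pair: q_B = 83/3, q_L = 71/3.

23.67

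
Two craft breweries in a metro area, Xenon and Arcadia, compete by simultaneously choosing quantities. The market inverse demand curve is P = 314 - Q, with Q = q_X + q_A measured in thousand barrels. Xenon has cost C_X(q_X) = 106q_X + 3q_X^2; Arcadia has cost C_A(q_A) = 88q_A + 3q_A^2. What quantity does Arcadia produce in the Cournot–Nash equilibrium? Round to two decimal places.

25.40

Xenon's profit: π_X = (314 - Q)q_X - (106q_X + 3q_X²). Setting ∂π_X/∂q_X = 0: 208 - 8q_X - (q_A) = 0.
Arcadia's first-order condition: 226 - 8q_A - (q_X) = 0.
Best responses: q_X = (208 - q_A)/8, q_A = (226 - q_X)/8.
Solving the pair: q_X = 1438/63, q_A = 1600/63.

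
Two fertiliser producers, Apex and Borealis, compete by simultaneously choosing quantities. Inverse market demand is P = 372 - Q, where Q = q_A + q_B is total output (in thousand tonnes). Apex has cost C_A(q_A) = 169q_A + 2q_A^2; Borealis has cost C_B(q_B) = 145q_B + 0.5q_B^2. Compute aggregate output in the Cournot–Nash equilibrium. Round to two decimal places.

Apex's profit: π_A = (372 - Q)q_A - (169q_A + 2q_A²). Setting ∂π_A/∂q_A = 0: 203 - 6q_A - (q_B) = 0.
Borealis's profit: π_B = (372 - Q)q_B - (145q_B + (1/2)q_B²). Setting ∂π_B/∂q_B = 0: 227 - 3q_B - (q_A) = 0.
So q_A = (203 - q_B)/6 and q_B = (227 - q_A)/3.
Substituting one into the other gives q_A = 382/17 and q_B = 1159/17.
Total output Q = 382/17 + 1159/17 = 1541/17.

90.65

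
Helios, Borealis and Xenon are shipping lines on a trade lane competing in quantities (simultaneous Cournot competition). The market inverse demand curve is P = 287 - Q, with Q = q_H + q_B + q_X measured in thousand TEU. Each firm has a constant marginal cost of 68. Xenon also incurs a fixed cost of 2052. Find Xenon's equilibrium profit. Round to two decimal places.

Each firm earns π_i = (287 - Q)q_i - 68q_i.
First-order condition (treating rivals' output as given): 219 - 2q_i - Σ_{j≠i} q_j = 0.
With identical firms every q_j equals q_i, so Σ_{j≠i} q_j = 2q_i and 219 = 4q_i, giving q_i = 219/4.
Price P = 287 - 657/4 = 491/4.
Xenon's profit: (491/4 - 68)·(219/4) - 2052 = 945.5625.

945.56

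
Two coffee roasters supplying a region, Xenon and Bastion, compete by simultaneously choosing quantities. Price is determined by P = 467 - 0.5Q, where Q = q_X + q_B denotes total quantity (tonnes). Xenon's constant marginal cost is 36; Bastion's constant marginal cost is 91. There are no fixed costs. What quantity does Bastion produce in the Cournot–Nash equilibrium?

Xenon's profit: π_X = (467 - 0.5Q)q_X - (36q_X). Setting ∂π_X/∂q_X = 0: 431 - q_X - (1/2)(q_B) = 0.
Bastion's first-order condition: 376 - q_B - (1/2)(q_X) = 0.
Rearranging gives the reaction functions q_X = (431 - (1/2)q_B) and q_B = (376 - (1/2)q_X).
Substituting one into the other gives q_X = 324 and q_B = 214.

214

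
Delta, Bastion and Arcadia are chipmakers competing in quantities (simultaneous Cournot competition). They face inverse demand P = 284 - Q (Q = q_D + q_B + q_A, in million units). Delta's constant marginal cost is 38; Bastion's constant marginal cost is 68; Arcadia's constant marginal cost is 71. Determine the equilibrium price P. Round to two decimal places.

115.25

Delta's profit: π_D = (284 - Q)q_D - (38q_D). Setting ∂π_D/∂q_D = 0: 246 - 2q_D - (q_B + q_A) = 0.
Bastion's profit: π_B = (284 - Q)q_B - (68q_B). Setting ∂π_B/∂q_B = 0: 216 - 2q_B - (q_D + q_A) = 0.
Arcadia's profit: π_A = (284 - Q)q_A - (71q_A). Setting ∂π_A/∂q_A = 0: 213 - 2q_A - (q_D + q_B) = 0.
Adding the 3 conditions: 675 − 2Q − 2Q = 0, i.e. Q = 675/4.
Back-substituting: q_D = (246 − 675/4) = 309/4, q_B = (216 − 675/4) = 189/4, q_A = (213 − 675/4) = 177/4.
Total output Q = 675/4, so price P = 284 - 675/4 = 461/4.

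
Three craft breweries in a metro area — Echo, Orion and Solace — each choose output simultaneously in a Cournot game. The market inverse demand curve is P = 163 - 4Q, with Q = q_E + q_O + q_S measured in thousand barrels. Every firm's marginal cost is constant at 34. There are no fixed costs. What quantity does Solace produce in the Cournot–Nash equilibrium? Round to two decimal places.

8.06

Each firm earns π_i = (163 - 4Q)q_i - 34q_i.
Setting ∂π_i/∂q_i = 0 with rivals' quantities fixed: 129 - 8q_i - 4·Σ_{j≠i} q_j = 0.
By symmetry each firm produces the same amount; substituting Σ_{j≠i} q_j = 2q_i yields q_i = 129/16.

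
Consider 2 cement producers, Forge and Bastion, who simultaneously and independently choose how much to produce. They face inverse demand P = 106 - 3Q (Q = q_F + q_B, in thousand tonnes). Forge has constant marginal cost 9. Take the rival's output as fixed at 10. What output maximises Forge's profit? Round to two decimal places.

With the rival's output fixed at 10, Forge's profit is π_F = (106 - 3·10 - 3q_F)q_F - (9q_F) = (76 - 3q_F)q_F - (9q_F).
∂π_F/∂q_F = 67 - 6q_F = 0, so q_F = 67/6.

11.17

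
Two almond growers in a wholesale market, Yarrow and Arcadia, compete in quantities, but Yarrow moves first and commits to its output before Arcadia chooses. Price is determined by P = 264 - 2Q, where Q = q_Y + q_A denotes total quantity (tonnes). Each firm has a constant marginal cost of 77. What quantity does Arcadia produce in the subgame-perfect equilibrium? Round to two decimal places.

The follower Arcadia best-responds to any q_Y: π_A = (264 - 2Q)q_A - 77q_A.
Follower FOC: 187 - 2q_Y - 4q_A = 0, so q_A(q_Y) = (187 - 2q_Y)/4.
The leader anticipates this reaction. Substituting into P = 264 - 2Q gives P = 341/2 - q_Y, so π_Y = (341/2 - q_Y)q_Y - 77q_Y.
Leader FOC: 187/2 - 2q_Y = 0, so q_Y = 187/4.
Then q_A = (187 - 2·(187/4))/4 = 187/8.

23.38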